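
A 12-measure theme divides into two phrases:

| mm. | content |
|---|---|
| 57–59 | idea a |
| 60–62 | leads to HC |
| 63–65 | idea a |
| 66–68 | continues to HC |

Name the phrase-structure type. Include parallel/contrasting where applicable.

Both phrases have the same opening (a) and the same cadence (half cadence): the second is a restatement, not a consequent, so this is a repeated phrase rather than a period.

repeated phrase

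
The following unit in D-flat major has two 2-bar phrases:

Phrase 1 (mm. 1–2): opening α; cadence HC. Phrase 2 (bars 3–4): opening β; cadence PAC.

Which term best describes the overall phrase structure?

Phrase 1 ends with a half cadence (weaker) and phrase 2 with a perfect authentic cadence (stronger): antecedent + consequent = a period.
The two phrases open with different material (α / β), so the period is contrasting.

contrasting period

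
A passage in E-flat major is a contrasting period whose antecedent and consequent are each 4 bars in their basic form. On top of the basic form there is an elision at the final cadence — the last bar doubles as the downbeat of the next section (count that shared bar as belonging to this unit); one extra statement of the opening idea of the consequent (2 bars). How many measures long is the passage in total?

10 measures

Basic contrasting period: 4 + 4 = 8 bars.
8 (basic form) + 2 (extra statement) = 10.
The elision shares a bar with the next section but does not change this unit's count.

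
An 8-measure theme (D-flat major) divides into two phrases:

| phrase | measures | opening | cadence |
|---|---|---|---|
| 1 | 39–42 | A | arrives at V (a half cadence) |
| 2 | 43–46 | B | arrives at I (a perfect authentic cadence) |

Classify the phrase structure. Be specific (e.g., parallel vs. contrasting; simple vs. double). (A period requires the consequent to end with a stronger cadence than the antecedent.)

contrasting period

Phrase 1 ends with a half cadence (weaker) and phrase 2 with a perfect authentic cadence (stronger): antecedent + consequent = a period.
The two phrases open with different material (A / B), so the period is contrasting.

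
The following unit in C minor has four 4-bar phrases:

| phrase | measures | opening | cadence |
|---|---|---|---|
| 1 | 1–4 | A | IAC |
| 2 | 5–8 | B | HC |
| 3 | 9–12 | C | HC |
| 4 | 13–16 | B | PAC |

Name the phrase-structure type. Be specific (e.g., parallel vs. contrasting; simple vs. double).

Four phrases in two halves: the first half (bars 1-8) ends with a half cadence, the second (measures 9–16) with a perfect authentic cadence — a large antecedent–consequent pair, i.e. a double period.
Phrase 3 begins with different material from phrase 1, making it contrasting.

contrasting double period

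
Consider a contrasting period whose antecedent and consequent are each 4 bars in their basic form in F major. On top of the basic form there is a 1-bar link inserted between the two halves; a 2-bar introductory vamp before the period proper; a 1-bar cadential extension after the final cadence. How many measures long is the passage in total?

12 measures

Basic contrasting period: 4 + 4 = 8 bars.
8 (basic form) + 1 (link) + 2 (introduction) + 1 (cadential extension) = 12.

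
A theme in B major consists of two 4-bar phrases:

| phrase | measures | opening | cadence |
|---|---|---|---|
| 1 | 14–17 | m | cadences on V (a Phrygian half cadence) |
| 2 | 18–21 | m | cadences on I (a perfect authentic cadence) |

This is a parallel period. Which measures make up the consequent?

The phrase ending with the weaker cadence (Phrygian half cadence) is the antecedent; the one ending more conclusively (perfect authentic cadence) is the consequent. The consequent is measures 18–21.

measures 18–21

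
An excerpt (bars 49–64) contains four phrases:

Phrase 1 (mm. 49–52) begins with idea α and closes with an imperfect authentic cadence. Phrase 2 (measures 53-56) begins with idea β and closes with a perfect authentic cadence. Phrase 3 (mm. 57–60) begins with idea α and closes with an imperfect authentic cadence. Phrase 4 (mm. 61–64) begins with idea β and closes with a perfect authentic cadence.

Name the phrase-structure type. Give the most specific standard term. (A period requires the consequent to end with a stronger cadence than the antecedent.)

repeated period

The cadence pattern IAC–PAC–IAC–PAC is weak–strong twice, and phrases 3–4 restate phrases 1–2: a period heard twice, not a double period (which would end weakly at phrase 2).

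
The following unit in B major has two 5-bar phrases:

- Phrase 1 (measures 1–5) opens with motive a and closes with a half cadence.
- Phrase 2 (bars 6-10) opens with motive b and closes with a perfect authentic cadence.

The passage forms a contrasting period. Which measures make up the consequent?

The antecedent is the phrase ending with the weaker cadence (half cadence, phrase 1) and the consequent the one ending more conclusively (perfect authentic cadence, phrase 2); the consequent is mm. 6-10.

measures 6–10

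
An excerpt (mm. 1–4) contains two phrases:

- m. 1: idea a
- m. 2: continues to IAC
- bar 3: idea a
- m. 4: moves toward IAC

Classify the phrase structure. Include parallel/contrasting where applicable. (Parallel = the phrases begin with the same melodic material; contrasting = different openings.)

Both phrases have the same opening (a) and the same cadence (imperfect authentic cadence): the second is a restatement, not a consequent, so this is a repeated phrase rather than a period.

repeated phrase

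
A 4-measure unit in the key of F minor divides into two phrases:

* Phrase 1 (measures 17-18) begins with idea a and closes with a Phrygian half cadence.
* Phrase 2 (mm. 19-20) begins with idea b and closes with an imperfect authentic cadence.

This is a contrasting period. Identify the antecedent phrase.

The phrase ending with the weaker cadence (Phrygian half cadence) is the antecedent; the one ending more conclusively (imperfect authentic cadence) is the consequent. The antecedent is phrase 1.

phrase 1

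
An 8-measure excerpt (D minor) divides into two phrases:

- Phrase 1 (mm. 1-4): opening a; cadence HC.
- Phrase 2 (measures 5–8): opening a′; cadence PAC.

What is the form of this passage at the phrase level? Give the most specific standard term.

Phrase 1 ends with a half cadence (weaker) and phrase 2 with a perfect authentic cadence (stronger): antecedent + consequent = a period.
The two phrases open with the same material (a / a′), so the period is parallel.

parallel period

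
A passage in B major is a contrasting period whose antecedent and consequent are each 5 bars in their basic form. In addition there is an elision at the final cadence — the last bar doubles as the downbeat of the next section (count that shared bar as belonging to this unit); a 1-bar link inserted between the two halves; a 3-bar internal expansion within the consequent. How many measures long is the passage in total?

Basic contrasting period: 5 + 5 = 10 bars.
10 (basic form) + 1 (link) + 3 (internal expansion) = 14.
The elision shares a bar with the next section but does not change this unit's count.

14 measures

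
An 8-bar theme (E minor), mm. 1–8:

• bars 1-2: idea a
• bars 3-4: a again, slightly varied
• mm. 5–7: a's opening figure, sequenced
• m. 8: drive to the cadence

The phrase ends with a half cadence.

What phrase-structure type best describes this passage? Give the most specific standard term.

Basic idea (measures 1-2) + its repetition (measures 3–4) form the presentation; fragmentation and cadence (measures 5–8) form the continuation — the 8-bar whole is a sentence.

sentence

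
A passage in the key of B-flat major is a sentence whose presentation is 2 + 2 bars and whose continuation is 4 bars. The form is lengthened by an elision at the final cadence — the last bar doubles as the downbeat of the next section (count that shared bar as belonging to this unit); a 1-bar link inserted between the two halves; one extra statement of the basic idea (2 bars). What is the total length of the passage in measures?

11 measures

Basic sentence: 2 + 2 + 4 = 8 bars.
8 (basic form) + 1 (link) + 2 (extra statement) = 11.
The elision shares a bar with the next section but does not change this unit's count.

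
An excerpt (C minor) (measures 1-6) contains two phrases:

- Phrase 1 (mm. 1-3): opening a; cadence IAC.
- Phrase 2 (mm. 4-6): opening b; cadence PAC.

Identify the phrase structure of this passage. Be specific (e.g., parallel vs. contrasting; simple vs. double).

Phrase 1 ends with an imperfect authentic cadence (weaker) and phrase 2 with a perfect authentic cadence (stronger): antecedent + consequent = a period.
The two phrases open with different material (a / b), so the period is contrasting.

contrasting period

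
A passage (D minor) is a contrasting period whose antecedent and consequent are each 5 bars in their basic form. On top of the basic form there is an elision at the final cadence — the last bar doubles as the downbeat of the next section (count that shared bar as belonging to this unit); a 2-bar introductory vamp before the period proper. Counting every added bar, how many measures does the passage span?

Basic contrasting period: 5 + 5 = 10 bars.
10 (basic form) + 2 (introduction) = 12.
The elision shares a bar with the next section but does not change this unit's count.

12 measures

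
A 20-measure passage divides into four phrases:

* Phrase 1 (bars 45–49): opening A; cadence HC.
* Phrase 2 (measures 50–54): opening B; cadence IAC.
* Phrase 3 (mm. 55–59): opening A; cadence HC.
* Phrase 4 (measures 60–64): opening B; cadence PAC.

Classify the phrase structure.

parallel double period

Four phrases in two halves: the first half (mm. 45–54) ends with an imperfect authentic cadence, the second (mm. 55–64) with a perfect authentic cadence — a large antecedent–consequent pair, i.e. a double period.
Phrase 3 begins with the same material as phrase 1, making it parallel.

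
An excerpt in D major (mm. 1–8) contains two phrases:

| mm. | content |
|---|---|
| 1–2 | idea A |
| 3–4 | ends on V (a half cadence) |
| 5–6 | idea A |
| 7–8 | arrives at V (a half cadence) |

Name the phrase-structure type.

Both phrases have the same opening (A) and the same cadence (half cadence): the second is a restatement, not a consequent, so this is a repeated phrase rather than a period.

repeated phrase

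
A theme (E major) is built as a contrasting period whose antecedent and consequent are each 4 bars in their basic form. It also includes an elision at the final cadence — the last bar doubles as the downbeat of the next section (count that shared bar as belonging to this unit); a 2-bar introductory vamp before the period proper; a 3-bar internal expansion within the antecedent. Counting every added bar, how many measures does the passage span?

13 measures

Basic contrasting period: 4 + 4 = 8 bars.
8 (basic form) + 2 (introduction) + 3 (internal expansion) = 13.
The elision shares a bar with the next section but does not change this unit's count.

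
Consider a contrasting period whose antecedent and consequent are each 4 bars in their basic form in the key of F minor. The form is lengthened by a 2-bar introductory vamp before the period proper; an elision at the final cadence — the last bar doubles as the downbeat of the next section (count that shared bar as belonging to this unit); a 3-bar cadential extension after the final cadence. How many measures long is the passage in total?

Basic contrasting period: 4 + 4 = 8 bars.
8 (basic form) + 2 (introduction) + 3 (cadential extension) = 13.
The elision shares a bar with the next section but does not change this unit's count.

13 measures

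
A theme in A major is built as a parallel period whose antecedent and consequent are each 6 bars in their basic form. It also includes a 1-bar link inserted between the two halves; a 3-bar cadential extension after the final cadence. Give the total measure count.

Basic parallel period: 6 + 6 = 12 bars.
12 (basic form) + 1 (link) + 3 (cadential extension) = 16.

16 measures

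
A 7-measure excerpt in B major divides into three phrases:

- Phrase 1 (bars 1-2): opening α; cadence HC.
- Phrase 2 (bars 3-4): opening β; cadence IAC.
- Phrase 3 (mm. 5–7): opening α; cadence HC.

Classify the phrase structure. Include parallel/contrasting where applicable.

The final phrase closes with a half cadence, which is not stronger than the preceding imperfect authentic cadence; the 3 phrases lack an overall antecedent–consequent design and so form a phrase group.

phrase group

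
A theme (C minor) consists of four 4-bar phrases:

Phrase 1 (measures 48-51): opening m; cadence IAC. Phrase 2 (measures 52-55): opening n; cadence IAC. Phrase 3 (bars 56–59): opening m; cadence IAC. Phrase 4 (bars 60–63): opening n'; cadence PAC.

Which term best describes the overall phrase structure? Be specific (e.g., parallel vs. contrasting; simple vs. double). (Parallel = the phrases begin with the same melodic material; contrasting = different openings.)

parallel double period

Four phrases in two halves: the first half (measures 48–55) ends with an imperfect authentic cadence, the second (mm. 56–63) with a perfect authentic cadence — a large antecedent–consequent pair, i.e. a double period.
Phrase 3 begins with the same material as phrase 1, making it parallel.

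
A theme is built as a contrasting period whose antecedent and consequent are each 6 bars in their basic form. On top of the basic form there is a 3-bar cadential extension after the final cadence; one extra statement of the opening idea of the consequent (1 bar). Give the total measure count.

Basic contrasting period: 6 + 6 = 12 bars.
12 (basic form) + 3 (cadential extension) + 1 (extra statement) = 16.

16 measures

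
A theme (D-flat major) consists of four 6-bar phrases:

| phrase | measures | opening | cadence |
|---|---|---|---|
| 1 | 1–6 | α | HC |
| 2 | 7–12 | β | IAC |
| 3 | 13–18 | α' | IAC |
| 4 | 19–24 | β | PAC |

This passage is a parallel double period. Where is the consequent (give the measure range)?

In a double period the four phrases pair into a large antecedent (phrases 1–2, ending imperfect authentic cadence) and a large consequent (phrases 3–4, ending perfect authentic cadence). The consequent spans bars 13–24.

measures 13–24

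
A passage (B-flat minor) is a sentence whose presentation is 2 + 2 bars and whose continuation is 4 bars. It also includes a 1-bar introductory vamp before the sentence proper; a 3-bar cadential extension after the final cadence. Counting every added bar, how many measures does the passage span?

12 measures

Basic sentence: 2 + 2 + 4 = 8 bars.
8 (basic form) + 1 (introduction) + 3 (cadential extension) = 12.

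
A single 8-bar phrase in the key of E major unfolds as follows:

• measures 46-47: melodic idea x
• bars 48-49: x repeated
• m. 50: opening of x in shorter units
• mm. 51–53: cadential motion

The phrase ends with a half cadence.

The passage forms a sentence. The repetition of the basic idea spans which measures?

measures 48–49

The presentation of a sentence is the basic idea (bars 46-47) plus its repetition (bars 48–49); the repetition of the basic idea is therefore measures 48–49.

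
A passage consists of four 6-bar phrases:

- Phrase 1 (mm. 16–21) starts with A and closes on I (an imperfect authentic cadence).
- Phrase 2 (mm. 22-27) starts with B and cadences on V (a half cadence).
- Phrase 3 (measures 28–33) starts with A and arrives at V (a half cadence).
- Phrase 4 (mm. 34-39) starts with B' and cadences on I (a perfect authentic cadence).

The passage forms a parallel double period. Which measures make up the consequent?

measures 28–39

In a double period the first pair of phrases (ending half cadence) is the large antecedent and the second pair (ending perfect authentic cadence) is the large consequent; the consequent is measures 28–39.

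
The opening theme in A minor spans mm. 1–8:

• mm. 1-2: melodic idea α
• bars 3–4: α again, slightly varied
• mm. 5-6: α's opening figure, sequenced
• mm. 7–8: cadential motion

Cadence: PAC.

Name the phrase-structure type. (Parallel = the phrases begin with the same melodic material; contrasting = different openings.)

Basic idea (mm. 1-2) + its repetition (measures 3-4) form the presentation; fragmentation and cadence (mm. 5-8) form the continuation — the 8-bar whole is a sentence.

sentence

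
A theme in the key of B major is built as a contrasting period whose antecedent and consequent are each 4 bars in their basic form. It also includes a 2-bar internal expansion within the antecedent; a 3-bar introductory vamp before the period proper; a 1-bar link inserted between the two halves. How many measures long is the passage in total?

Basic contrasting period: 4 + 4 = 8 bars.
8 (basic form) + 2 (internal expansion) + 3 (introduction) + 1 (link) = 14.

14 measures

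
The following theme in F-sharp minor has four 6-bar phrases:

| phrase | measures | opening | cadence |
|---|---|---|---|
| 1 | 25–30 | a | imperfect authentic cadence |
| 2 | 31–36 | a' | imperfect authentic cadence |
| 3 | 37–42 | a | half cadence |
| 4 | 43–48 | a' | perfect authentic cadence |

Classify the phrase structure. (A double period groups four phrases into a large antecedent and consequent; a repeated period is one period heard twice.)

parallel double period

Four phrases in two halves: the first half (bars 25–36) ends with an imperfect authentic cadence, the second (measures 37–48) with a perfect authentic cadence — a large antecedent–consequent pair, i.e. a double period.
Phrase 3 begins with the same material as phrase 1, making it parallel.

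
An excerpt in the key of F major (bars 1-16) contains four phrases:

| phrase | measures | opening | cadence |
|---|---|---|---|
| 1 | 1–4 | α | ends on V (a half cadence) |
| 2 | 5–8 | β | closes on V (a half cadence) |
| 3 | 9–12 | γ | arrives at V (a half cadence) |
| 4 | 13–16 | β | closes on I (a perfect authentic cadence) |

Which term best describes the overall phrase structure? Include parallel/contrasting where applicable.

Four phrases in two halves: the first half (bars 1–8) ends with a half cadence, the second (mm. 9–16) with a perfect authentic cadence — a large antecedent–consequent pair, i.e. a double period.
Phrase 3 begins with different material from phrase 1, making it contrasting.

contrasting double period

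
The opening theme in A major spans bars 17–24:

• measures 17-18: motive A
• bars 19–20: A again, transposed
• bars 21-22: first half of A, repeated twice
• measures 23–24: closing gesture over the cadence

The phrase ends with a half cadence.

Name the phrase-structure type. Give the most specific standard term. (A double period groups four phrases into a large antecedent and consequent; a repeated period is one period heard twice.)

Basic idea (mm. 17–18) + its repetition (bars 19–20) form the presentation; fragmentation and cadence (mm. 21-24) form the continuation — the 8-bar whole is a sentence.

sentence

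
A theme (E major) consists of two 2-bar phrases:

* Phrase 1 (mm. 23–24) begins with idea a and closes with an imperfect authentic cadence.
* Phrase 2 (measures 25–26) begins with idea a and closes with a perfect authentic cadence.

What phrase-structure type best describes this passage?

Phrase 1 ends with an imperfect authentic cadence (weaker) and phrase 2 with a perfect authentic cadence (stronger): antecedent + consequent = a period.
The two phrases open with the same material (a / a), so the period is parallel.

parallel period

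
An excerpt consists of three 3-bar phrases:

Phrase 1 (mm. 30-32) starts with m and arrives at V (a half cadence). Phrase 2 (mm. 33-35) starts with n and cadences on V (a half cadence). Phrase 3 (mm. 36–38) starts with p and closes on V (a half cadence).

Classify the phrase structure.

The final phrase closes with a half cadence, which is not stronger than the preceding half cadence; the 3 phrases lack an overall antecedent–consequent design and so form a phrase group.

phrase group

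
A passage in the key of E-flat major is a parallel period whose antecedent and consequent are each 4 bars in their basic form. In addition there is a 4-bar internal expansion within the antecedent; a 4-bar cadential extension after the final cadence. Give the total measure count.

16 measures

Basic parallel period: 4 + 4 = 8 bars.
8 (basic form) + 4 (internal expansion) + 4 (cadential extension) = 16.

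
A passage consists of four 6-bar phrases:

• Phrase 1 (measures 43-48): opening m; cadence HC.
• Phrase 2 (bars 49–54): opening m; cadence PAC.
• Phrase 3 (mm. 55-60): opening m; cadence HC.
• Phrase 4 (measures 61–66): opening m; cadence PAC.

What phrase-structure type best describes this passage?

repeated period

The cadence pattern HC–PAC–HC–PAC is weak–strong twice, and phrases 3–4 restate phrases 1–2: a period heard twice, not a double period (which would end weakly at phrase 2).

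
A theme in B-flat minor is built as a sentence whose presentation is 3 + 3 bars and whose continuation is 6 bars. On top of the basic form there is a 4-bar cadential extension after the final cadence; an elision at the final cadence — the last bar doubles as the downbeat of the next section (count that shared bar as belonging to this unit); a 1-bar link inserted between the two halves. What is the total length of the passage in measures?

17 measures

Basic sentence: 3 + 3 + 6 = 12 bars.
12 (basic form) + 4 (cadential extension) + 1 (link) = 17.
The elision shares a bar with the next section but does not change this unit's count.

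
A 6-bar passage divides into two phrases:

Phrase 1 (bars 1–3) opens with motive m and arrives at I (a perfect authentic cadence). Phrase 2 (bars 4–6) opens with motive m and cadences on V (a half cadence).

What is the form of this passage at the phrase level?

phrase group

The second phrase closes with a half cadence, which is not stronger than the first phrase's perfect authentic cadence; without a weak→strong cadential pair there is no antecedent–consequent relationship, so this is a phrase group rather than a period.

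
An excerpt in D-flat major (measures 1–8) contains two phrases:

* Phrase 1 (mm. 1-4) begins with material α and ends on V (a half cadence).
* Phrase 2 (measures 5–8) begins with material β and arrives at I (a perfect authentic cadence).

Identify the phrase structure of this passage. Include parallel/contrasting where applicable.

contrasting period

Phrase 1 ends with a half cadence (weaker) and phrase 2 with a perfect authentic cadence (stronger): antecedent + consequent = a period.
The two phrases open with different material (α / β), so the period is contrasting.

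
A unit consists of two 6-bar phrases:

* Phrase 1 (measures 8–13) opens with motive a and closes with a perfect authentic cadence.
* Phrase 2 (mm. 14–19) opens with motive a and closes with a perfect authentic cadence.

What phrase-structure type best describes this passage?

repeated phrase

Both phrases have the same opening (a) and the same cadence (perfect authentic cadence): the second is a restatement, not a consequent, so this is a repeated phrase rather than a period.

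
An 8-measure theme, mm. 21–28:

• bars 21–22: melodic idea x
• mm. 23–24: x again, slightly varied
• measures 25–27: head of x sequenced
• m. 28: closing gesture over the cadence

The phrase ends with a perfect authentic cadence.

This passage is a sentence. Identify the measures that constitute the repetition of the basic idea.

measures 23–24

The presentation of a sentence is the basic idea (bars 21–22) plus its repetition (bars 23-24); the repetition of the basic idea is therefore bars 23–24.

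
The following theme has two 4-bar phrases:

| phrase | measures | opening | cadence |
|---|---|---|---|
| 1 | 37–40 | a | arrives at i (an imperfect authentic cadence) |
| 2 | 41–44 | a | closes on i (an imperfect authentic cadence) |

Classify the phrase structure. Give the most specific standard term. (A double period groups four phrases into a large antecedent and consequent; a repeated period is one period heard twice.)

repeated phrase

Both phrases have the same opening (a) and the same cadence (imperfect authentic cadence): the second is a restatement, not a consequent, so this is a repeated phrase rather than a period.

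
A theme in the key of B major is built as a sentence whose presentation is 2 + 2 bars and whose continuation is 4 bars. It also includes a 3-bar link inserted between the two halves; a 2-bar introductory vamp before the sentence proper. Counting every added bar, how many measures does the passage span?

Basic sentence: 2 + 2 + 4 = 8 bars.
8 (basic form) + 3 (link) + 2 (introduction) = 13.

13 measures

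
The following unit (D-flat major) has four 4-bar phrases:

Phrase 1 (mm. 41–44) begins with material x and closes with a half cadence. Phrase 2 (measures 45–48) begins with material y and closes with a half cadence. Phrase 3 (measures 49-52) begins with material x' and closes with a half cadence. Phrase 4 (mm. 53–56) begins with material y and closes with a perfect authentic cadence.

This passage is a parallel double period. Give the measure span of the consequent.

measures 49–56

In a double period the four phrases pair into a large antecedent (phrases 1–2, ending half cadence) and a large consequent (phrases 3–4, ending perfect authentic cadence). The consequent spans mm. 49–56.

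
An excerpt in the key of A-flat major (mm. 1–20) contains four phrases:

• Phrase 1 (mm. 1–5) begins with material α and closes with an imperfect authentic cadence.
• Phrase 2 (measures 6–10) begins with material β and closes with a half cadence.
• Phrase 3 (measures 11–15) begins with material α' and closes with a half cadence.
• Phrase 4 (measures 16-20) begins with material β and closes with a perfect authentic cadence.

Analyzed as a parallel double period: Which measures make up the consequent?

measures 11–20

In a double period the four phrases pair into a large antecedent (phrases 1–2, ending half cadence) and a large consequent (phrases 3–4, ending perfect authentic cadence). The consequent spans bars 11–20.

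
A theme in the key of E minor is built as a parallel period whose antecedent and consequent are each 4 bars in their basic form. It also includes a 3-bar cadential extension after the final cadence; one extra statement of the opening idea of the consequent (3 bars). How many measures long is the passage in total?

14 measures

Basic parallel period: 4 + 4 = 8 bars.
8 (basic form) + 3 (cadential extension) + 3 (extra statement) = 14.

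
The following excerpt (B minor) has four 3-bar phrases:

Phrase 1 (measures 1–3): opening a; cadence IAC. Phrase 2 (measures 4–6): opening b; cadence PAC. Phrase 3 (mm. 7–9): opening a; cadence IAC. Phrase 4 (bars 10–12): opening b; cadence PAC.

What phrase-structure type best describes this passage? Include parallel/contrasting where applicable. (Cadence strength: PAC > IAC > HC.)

The cadence pattern IAC–PAC–IAC–PAC is weak–strong twice, and phrases 3–4 restate phrases 1–2: a period heard twice, not a double period (which would end weakly at phrase 2).

repeated period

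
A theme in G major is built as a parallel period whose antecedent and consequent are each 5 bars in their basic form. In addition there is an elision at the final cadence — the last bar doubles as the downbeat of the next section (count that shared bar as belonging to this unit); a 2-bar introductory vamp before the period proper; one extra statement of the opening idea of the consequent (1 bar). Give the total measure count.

Basic parallel period: 5 + 5 = 10 bars.
10 (basic form) + 2 (introduction) + 1 (extra statement) = 13.
The elision shares a bar with the next section but does not change this unit's count.

13 measures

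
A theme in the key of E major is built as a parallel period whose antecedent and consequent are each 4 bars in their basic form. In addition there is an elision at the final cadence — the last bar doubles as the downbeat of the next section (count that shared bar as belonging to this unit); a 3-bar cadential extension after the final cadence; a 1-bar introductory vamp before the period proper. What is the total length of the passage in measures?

Basic parallel period: 4 + 4 = 8 bars.
8 (basic form) + 3 (cadential extension) + 1 (introduction) = 12.
The elision shares a bar with the next section but does not change this unit's count.

12 measures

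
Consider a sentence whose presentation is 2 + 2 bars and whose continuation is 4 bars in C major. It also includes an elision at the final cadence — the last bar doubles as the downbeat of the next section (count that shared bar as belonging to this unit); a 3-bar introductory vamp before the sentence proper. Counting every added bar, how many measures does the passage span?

Basic sentence: 2 + 2 + 4 = 8 bars.
8 (basic form) + 3 (introduction) = 11.
The elision shares a bar with the next section but does not change this unit's count.

11 measures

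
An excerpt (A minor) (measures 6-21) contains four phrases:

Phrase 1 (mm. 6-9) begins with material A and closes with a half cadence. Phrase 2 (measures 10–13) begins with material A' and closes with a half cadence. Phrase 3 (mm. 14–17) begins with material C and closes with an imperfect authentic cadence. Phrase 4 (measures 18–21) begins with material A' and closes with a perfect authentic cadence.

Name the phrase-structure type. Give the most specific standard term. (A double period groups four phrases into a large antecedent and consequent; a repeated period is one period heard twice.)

contrasting double period

Four phrases in two halves: the first half (mm. 6-13) ends with a half cadence, the second (mm. 14-21) with a perfect authentic cadence — a large antecedent–consequent pair, i.e. a double period.
Phrase 3 begins with different material from phrase 1, making it contrasting.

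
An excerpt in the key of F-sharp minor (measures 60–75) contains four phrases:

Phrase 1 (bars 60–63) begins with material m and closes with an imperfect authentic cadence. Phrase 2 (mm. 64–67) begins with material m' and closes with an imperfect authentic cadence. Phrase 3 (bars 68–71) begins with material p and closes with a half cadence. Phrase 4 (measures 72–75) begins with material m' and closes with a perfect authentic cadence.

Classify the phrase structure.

contrasting double period

Four phrases in two halves: the first half (mm. 60–67) ends with an imperfect authentic cadence, the second (mm. 68-75) with a perfect authentic cadence — a large antecedent–consequent pair, i.e. a double period.
Phrase 3 begins with different material from phrase 1, making it contrasting.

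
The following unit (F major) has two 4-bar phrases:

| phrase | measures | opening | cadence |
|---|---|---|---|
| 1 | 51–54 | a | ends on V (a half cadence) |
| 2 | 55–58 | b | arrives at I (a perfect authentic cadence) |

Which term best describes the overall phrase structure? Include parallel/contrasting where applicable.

contrasting period

Phrase 1 ends with a half cadence (weaker) and phrase 2 with a perfect authentic cadence (stronger): antecedent + consequent = a period.
The two phrases open with different material (a / b), so the period is contrasting.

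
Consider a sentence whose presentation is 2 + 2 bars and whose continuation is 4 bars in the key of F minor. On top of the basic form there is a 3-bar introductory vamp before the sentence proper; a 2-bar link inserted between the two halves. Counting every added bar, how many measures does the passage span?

Basic sentence: 2 + 2 + 4 = 8 bars.
8 (basic form) + 3 (introduction) + 2 (link) = 13.

13 measures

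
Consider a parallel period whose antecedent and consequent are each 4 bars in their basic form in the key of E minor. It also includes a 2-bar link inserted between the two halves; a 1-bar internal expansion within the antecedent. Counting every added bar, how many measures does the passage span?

11 measures

Basic parallel period: 4 + 4 = 8 bars.
8 (basic form) + 2 (link) + 1 (internal expansion) = 11.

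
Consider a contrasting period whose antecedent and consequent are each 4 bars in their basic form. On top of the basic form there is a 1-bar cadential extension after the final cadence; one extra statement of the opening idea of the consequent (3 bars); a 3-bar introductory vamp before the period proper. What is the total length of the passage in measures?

Basic contrasting period: 4 + 4 = 8 bars.
8 (basic form) + 1 (cadential extension) + 3 (extra statement) + 3 (introduction) = 15.

15 measures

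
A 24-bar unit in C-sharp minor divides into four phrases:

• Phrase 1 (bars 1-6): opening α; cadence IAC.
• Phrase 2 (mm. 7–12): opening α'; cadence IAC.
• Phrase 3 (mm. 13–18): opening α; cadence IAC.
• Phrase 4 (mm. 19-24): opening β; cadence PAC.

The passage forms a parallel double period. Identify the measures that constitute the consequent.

measures 13–24

In a double period the four phrases pair into a large antecedent (phrases 1–2, ending imperfect authentic cadence) and a large consequent (phrases 3–4, ending perfect authentic cadence). The consequent spans measures 13–24.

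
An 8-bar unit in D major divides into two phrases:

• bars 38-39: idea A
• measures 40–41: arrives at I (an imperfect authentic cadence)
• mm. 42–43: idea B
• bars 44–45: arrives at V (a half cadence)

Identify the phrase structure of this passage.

phrase group

The second phrase closes with a half cadence, which is not stronger than the first phrase's imperfect authentic cadence; without a weak→strong cadential pair there is no antecedent–consequent relationship, so this is a phrase group rather than a period.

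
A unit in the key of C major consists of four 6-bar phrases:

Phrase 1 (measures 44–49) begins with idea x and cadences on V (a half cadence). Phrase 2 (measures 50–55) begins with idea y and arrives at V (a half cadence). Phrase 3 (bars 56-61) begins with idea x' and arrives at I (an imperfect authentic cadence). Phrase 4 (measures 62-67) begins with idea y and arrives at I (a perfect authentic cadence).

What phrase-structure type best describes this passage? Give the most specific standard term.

parallel double period

Four phrases in two halves: the first half (measures 44–55) ends with a half cadence, the second (mm. 56-67) with a perfect authentic cadence — a large antecedent–consequent pair, i.e. a double period.
Phrase 3 begins with the same material as phrase 1, making it parallel.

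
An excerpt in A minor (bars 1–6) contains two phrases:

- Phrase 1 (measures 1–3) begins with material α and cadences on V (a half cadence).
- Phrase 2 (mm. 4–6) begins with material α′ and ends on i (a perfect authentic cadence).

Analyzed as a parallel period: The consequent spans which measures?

measures 4–6

The antecedent is the phrase ending with the weaker cadence (half cadence, phrase 1) and the consequent the one ending more conclusively (perfect authentic cadence, phrase 2); the consequent is measures 4-6.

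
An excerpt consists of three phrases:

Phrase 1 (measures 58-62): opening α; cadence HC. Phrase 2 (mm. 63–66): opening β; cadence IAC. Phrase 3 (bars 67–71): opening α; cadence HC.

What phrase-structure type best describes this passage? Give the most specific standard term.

The final phrase closes with a half cadence, which is not stronger than the preceding imperfect authentic cadence; the 3 phrases lack an overall antecedent–consequent design and so form a phrase group.

phrase group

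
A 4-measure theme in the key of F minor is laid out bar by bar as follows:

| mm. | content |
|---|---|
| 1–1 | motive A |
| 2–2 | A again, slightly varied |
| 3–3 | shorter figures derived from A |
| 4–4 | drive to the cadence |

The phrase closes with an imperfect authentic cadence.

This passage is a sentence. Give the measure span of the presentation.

measures 1–2

The presentation of a sentence is the basic idea (m. 1) plus its repetition (measure 2); the presentation is therefore bars 1–2.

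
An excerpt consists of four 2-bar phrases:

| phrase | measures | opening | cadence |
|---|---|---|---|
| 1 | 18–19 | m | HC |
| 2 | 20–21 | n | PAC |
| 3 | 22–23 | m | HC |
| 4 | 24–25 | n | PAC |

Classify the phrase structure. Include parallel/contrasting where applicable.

The cadence pattern HC–PAC–HC–PAC is weak–strong twice, and phrases 3–4 restate phrases 1–2: a period heard twice, not a double period (which would end weakly at phrase 2).

repeated period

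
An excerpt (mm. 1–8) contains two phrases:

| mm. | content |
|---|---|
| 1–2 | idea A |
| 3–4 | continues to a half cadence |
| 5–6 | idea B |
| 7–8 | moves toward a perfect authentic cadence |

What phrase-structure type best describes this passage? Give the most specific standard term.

contrasting period

Phrase 1 ends with a half cadence (weaker) and phrase 2 with a perfect authentic cadence (stronger): antecedent + consequent = a period.
The two phrases open with different material (A / B), so the period is contrasting.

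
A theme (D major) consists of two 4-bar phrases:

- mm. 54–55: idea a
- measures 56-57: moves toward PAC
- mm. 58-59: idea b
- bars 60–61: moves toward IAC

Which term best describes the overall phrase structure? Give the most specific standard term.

The second phrase closes with an imperfect authentic cadence, which is not stronger than the first phrase's perfect authentic cadence; without a weak→strong cadential pair there is no antecedent–consequent relationship, so this is a phrase group rather than a period.

phrase group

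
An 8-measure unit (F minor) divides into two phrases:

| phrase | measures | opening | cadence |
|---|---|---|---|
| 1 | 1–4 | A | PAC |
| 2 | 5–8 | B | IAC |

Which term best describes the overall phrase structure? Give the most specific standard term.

phrase group

The second phrase closes with an imperfect authentic cadence, which is not stronger than the first phrase's perfect authentic cadence; without a weak→strong cadential pair there is no antecedent–consequent relationship, so this is a phrase group rather than a period.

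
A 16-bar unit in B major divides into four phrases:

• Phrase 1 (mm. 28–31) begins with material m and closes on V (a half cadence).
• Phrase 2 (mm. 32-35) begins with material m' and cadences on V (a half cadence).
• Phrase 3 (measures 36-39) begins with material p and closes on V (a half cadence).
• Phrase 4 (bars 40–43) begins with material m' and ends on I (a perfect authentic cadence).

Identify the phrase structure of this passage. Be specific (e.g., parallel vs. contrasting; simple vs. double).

Four phrases in two halves: the first half (bars 28-35) ends with a half cadence, the second (bars 36-43) with a perfect authentic cadence — a large antecedent–consequent pair, i.e. a double period.
Phrase 3 begins with different material from phrase 1, making it contrasting.

contrasting double period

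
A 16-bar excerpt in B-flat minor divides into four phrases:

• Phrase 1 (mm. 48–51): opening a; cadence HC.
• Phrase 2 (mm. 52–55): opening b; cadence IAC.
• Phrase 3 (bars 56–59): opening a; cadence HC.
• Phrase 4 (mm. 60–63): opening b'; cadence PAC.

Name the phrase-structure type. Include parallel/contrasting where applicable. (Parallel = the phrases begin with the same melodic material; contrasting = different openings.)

Four phrases in two halves: the first half (mm. 48–55) ends with an imperfect authentic cadence, the second (measures 56–63) with a perfect authentic cadence — a large antecedent–consequent pair, i.e. a double period.
Phrase 3 begins with the same material as phrase 1, making it parallel.

parallel double period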